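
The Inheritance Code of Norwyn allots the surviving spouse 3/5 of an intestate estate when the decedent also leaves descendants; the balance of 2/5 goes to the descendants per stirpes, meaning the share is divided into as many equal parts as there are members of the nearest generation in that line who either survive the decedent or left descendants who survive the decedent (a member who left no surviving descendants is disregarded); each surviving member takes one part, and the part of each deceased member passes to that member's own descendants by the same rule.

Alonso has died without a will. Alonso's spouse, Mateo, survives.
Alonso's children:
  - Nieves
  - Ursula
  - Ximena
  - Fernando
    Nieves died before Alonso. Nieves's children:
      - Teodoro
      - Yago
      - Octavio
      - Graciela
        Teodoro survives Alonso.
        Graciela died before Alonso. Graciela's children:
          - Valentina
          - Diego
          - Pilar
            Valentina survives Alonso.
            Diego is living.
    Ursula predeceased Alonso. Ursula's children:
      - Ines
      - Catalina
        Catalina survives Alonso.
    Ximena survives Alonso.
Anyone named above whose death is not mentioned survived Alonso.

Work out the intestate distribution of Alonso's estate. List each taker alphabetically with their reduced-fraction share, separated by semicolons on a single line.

Catalina 1/20; Diego 1/120; Fernando 1/10; Ines 1/20; Mateo 3/5; Octavio 1/40; Pilar 1/120; Teodoro 1/40; Valentina 1/120; Ximena 1/10; Yago 1/40

Mateo, as surviving spouse, takes 3/5.
The remaining 2/5 passes to Alonso's descendants per stirpes.
The 2/5 is divided into 4 equal shares of 1/10 among Nieves, Ursula, Ximena, Fernando.
Nieves predeceased; the 1/10 allotted to Nieves's branch passes to Nieves's issue by representation.
The 1/10 is divided into 4 equal shares of 1/40 among Teodoro, Yago, Octavio, Graciela.
Teodoro is living and takes 1/40.
Yago is living and takes 1/40.
Octavio is living and takes 1/40.
Graciela predeceased; the 1/40 allotted to Graciela's branch passes to Graciela's issue by representation.
The 1/40 is divided into 3 equal shares of 1/120 among Valentina, Diego, Pilar.
Valentina is living and takes 1/120.
Diego is living and takes 1/120.
Pilar is living and takes 1/120.
Ursula predeceased; the 1/10 allotted to Ursula's branch passes to Ursula's issue by representation.
The 1/10 is divided into 2 equal shares of 1/20 among Ines, Catalina.
Ines is living and takes 1/20.
Catalina is living and takes 1/20.
Ximena is living and takes 1/10.
Fernando is living and takes 1/10.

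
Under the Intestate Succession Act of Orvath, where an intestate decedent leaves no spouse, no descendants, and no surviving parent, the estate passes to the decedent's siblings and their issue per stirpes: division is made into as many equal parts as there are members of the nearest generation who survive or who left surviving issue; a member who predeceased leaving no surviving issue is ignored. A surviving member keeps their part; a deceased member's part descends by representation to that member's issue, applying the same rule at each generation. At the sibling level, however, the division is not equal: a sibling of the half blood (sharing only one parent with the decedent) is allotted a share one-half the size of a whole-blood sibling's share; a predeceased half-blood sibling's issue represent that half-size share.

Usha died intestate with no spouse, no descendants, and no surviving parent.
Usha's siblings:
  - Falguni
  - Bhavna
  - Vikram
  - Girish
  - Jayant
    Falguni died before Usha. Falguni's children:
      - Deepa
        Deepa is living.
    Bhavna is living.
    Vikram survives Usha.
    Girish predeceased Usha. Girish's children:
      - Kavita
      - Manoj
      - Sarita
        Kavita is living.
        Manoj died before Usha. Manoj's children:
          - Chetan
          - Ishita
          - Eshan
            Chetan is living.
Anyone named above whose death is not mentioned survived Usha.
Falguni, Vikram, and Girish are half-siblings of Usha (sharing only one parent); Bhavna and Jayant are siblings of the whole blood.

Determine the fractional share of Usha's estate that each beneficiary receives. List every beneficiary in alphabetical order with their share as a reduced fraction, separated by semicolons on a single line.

Bhavna 2/7; Chetan 1/63; Deepa 1/7; Eshan 1/63; Ishita 1/63; Jayant 2/7; Kavita 1/21; Sarita 1/21; Vikram 1/7

No spouse, descendants, or parent survives, so the estate passes to Usha's siblings per stirpes.
Half-blood siblings count for one-half the weight of whole-blood siblings at the initial division.
Dividing 1 in proportion to weights (total weight 7/2): Falguni (weight 1/2) → 1/7; Bhavna (weight 1) → 2/7; Vikram (weight 1/2) → 1/7; Girish (weight 1/2) → 1/7; Jayant (weight 1) → 2/7.
Falguni predeceased; the 1/7 allotted to Falguni's branch passes to Falguni's issue by representation.
Deepa is the sole taker at this level and receives the full 1/7.
Bhavna is living and takes 2/7.
Vikram is living and takes 1/7.
Girish predeceased; the 1/7 allotted to Girish's branch passes to Girish's issue by representation.
The 1/7 is divided into 3 equal shares of 1/21 among Kavita, Manoj, Sarita.
Kavita is living and takes 1/21.
Manoj predeceased; the 1/21 allotted to Manoj's branch passes to Manoj's issue by representation.
The 1/21 is divided into 3 equal shares of 1/63 among Chetan, Ishita, Eshan.
Chetan is living and takes 1/63.
Ishita is living and takes 1/63.
Eshan is living and takes 1/63.
Sarita is living and takes 1/21.
Jayant is living and takes 2/7.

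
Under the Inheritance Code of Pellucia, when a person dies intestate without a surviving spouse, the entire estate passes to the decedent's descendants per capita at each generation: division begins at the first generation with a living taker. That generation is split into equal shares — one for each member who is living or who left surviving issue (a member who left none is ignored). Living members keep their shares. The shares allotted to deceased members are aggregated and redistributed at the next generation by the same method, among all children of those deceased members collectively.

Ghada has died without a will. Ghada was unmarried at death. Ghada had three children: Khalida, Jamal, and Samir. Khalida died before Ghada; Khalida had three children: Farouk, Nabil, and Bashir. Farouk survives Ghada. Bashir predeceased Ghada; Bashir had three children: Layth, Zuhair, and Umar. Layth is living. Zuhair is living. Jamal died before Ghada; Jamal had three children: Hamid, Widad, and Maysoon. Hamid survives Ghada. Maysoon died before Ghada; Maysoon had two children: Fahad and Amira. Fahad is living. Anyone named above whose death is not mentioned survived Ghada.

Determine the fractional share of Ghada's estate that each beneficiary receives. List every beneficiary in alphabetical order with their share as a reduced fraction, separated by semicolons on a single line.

There is no surviving spouse, so the entire estate passes to Ghada's descendants per capita at each generation.
At generation 1 (Khalida, Jamal, Samir) there are 3 shares of (1)/3 = 1/3 each.
Living: Samir — each takes 1/3.
Deceased: Khalida and Jamal. Their combined 2/3 is pooled and carried to generation 2.
At generation 2 (Farouk, Nabil, Bashir, Hamid, Widad, Maysoon) there are 6 shares of (2/3)/6 = 1/9 each.
Living: Farouk, Nabil, Hamid, and Widad — each takes 1/9.
Deceased: Bashir and Maysoon. Their combined 2/9 is pooled and carried to generation 3.
At generation 3 (Layth, Zuhair, Umar, Fahad, Amira) there are 5 shares of (2/9)/5 = 2/45 each.
Living: Layth, Zuhair, Umar, Fahad, and Amira — each takes 2/45.

Amira 2/45; Fahad 2/45; Farouk 1/9; Hamid 1/9; Layth 2/45; Nabil 1/9; Samir 1/3; Umar 2/45; Widad 1/9; Zuhair 2/45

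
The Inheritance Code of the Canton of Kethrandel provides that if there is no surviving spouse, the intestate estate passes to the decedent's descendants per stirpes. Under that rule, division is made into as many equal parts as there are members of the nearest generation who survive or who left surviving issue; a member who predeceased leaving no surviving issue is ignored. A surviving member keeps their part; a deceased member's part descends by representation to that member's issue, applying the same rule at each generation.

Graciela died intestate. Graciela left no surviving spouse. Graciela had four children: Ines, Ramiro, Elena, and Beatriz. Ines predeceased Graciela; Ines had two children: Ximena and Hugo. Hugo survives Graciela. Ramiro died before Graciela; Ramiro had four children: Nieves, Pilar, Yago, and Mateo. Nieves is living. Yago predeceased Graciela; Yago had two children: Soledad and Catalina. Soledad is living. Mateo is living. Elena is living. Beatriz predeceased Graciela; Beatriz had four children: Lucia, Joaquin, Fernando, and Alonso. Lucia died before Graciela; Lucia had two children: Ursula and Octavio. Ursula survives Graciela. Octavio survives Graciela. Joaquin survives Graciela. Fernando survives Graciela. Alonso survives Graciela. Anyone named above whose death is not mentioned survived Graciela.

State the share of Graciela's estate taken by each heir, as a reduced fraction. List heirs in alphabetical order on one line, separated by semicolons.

Alonso 1/16; Catalina 1/32; Elena 1/4; Fernando 1/16; Hugo 1/8; Joaquin 1/16; Mateo 1/16; Nieves 1/16; Octavio 1/32; Pilar 1/16; Soledad 1/32; Ursula 1/32; Ximena 1/8

There is no surviving spouse, so the entire estate passes to Graciela's descendants per stirpes.
The estate is divided into 4 equal shares of 1/4 among Ines, Ramiro, Elena, Beatriz.
Ines predeceased; the 1/4 allotted to Ines's branch passes to Ines's issue by representation.
The 1/4 is divided into 2 equal shares of 1/8 among Ximena, Hugo.
Ximena is living and takes 1/8.
Hugo is living and takes 1/8.
Ramiro predeceased; the 1/4 allotted to Ramiro's branch passes to Ramiro's issue by representation.
The 1/4 is divided into 4 equal shares of 1/16 among Nieves, Pilar, Yago, Mateo.
Nieves is living and takes 1/16.
Pilar is living and takes 1/16.
Yago predeceased; the 1/16 allotted to Yago's branch passes to Yago's issue by representation.
The 1/16 is divided into 2 equal shares of 1/32 among Soledad, Catalina.
Soledad is living and takes 1/32.
Catalina is living and takes 1/32.
Mateo is living and takes 1/16.
Elena is living and takes 1/4.
Beatriz predeceased; the 1/4 allotted to Beatriz's branch passes to Beatriz's issue by representation.
The 1/4 is divided into 4 equal shares of 1/16 among Lucia, Joaquin, Fernando, Alonso.
Lucia predeceased; the 1/16 allotted to Lucia's branch passes to Lucia's issue by representation.
The 1/16 is divided into 2 equal shares of 1/32 among Ursula, Octavio.
Ursula is living and takes 1/32.
Octavio is living and takes 1/32.
Joaquin is living and takes 1/16.
Fernando is living and takes 1/16.
Alonso is living and takes 1/16.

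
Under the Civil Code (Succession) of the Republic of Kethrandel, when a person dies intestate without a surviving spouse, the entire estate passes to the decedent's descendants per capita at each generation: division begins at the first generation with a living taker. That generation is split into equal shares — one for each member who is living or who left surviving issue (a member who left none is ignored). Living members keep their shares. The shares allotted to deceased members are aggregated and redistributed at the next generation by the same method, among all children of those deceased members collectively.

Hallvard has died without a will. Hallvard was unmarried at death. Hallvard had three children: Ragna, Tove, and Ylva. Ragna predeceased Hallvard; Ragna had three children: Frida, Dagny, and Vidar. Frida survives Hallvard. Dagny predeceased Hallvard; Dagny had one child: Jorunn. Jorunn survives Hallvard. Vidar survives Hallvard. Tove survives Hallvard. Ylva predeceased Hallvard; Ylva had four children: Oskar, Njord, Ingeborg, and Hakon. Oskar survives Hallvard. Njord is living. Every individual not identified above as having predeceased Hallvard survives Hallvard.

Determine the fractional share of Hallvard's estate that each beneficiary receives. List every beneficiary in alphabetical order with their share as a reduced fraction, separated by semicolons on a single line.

Frida 2/21; Hakon 2/21; Ingeborg 2/21; Jorunn 2/21; Njord 2/21; Oskar 2/21; Tove 1/3; Vidar 2/21

There is no surviving spouse, so the entire estate passes to Hallvard's descendants per capita at each generation.
At generation 1 (Ragna, Tove, Ylva) there are 3 shares of (1)/3 = 1/3 each.
Living: Tove — each takes 1/3.
Deceased: Ragna and Ylva. Their combined 2/3 is pooled and carried to generation 2.
At generation 2 (Frida, Dagny, Vidar, Oskar, Njord, Ingeborg, Hakon) there are 7 shares of (2/3)/7 = 2/21 each.
Living: Frida, Vidar, Oskar, Njord, Ingeborg, and Hakon — each takes 2/21.
Deceased: Dagny. That 2/21 share is carried to generation 3.
At generation 3 (Jorunn) there are 1 shares of (2/21)/1 = 2/21 each.
Living: Jorunn — each takes 2/21.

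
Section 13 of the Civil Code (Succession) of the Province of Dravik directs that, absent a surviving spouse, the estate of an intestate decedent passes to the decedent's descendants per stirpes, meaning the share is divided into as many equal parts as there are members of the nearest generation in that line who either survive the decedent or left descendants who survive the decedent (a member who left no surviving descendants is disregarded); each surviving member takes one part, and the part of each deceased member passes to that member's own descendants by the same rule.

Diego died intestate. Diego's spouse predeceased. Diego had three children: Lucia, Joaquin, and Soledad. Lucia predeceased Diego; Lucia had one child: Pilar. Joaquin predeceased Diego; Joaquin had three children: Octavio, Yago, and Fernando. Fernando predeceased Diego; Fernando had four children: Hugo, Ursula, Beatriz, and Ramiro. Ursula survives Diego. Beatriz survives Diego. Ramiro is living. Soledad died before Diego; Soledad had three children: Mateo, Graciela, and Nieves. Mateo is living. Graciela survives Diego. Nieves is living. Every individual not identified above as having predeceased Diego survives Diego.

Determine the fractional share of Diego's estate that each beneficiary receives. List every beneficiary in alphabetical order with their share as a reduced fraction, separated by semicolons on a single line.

Beatriz 1/36; Graciela 1/9; Hugo 1/36; Mateo 1/9; Nieves 1/9; Octavio 1/9; Pilar 1/3; Ramiro 1/36; Ursula 1/36; Yago 1/9

There is no surviving spouse, so the entire estate passes to Diego's descendants per stirpes.
The estate is divided into 3 equal shares of 1/3 among Lucia, Joaquin, Soledad.
Lucia predeceased; the 1/3 allotted to Lucia's branch passes to Lucia's issue by representation.
Pilar is the sole taker at this level and receives the full 1/3.
Joaquin predeceased; the 1/3 allotted to Joaquin's branch passes to Joaquin's issue by representation.
The 1/3 is divided into 3 equal shares of 1/9 among Octavio, Yago, Fernando.
Octavio is living and takes 1/9.
Yago is living and takes 1/9.
Fernando predeceased; the 1/9 allotted to Fernando's branch passes to Fernando's issue by representation.
The 1/9 is divided into 4 equal shares of 1/36 among Hugo, Ursula, Beatriz, Ramiro.
Hugo is living and takes 1/36.
Ursula is living and takes 1/36.
Beatriz is living and takes 1/36.
Ramiro is living and takes 1/36.
Soledad predeceased; the 1/3 allotted to Soledad's branch passes to Soledad's issue by representation.
The 1/3 is divided into 3 equal shares of 1/9 among Mateo, Graciela, Nieves.
Mateo is living and takes 1/9.
Graciela is living and takes 1/9.
Nieves is living and takes 1/9.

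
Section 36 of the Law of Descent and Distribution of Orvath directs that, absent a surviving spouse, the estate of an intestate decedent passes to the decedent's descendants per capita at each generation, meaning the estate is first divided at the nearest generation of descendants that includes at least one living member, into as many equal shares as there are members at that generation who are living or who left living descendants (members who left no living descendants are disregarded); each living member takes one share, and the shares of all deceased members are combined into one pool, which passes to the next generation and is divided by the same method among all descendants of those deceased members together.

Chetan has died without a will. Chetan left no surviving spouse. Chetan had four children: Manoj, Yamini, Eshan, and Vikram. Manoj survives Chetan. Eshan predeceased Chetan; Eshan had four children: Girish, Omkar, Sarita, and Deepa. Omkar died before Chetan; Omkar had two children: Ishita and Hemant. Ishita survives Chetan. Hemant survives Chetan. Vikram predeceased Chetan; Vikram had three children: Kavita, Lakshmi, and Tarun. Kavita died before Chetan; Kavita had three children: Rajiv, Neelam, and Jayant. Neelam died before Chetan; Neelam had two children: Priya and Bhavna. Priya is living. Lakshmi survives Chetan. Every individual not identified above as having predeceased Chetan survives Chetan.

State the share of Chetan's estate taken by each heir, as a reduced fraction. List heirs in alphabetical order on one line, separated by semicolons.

There is no surviving spouse, so the entire estate passes to Chetan's descendants per capita at each generation.
At generation 1 (Manoj, Yamini, Eshan, Vikram) there are 4 shares of (1)/4 = 1/4 each.
Living: Manoj and Yamini — each takes 1/4.
Deceased: Eshan and Vikram. Their combined 1/2 is pooled and carried to generation 2.
At generation 2 (Girish, Omkar, Sarita, Deepa, Kavita, Lakshmi, Tarun) there are 7 shares of (1/2)/7 = 1/14 each.
Living: Girish, Sarita, Deepa, Lakshmi, and Tarun — each takes 1/14.
Deceased: Omkar and Kavita. Their combined 1/7 is pooled and carried to generation 3.
At generation 3 (Ishita, Hemant, Rajiv, Neelam, Jayant) there are 5 shares of (1/7)/5 = 1/35 each.
Living: Ishita, Hemant, Rajiv, and Jayant — each takes 1/35.
Deceased: Neelam. That 1/35 share is carried to generation 4.
At generation 4 (Priya, Bhavna) there are 2 shares of (1/35)/2 = 1/70 each.
Living: Priya and Bhavna — each takes 1/70.

Bhavna 1/70; Deepa 1/14; Girish 1/14; Hemant 1/35; Ishita 1/35; Jayant 1/35; Lakshmi 1/14; Manoj 1/4; Priya 1/70; Rajiv 1/35; Sarita 1/14; Tarun 1/14; Yamini 1/4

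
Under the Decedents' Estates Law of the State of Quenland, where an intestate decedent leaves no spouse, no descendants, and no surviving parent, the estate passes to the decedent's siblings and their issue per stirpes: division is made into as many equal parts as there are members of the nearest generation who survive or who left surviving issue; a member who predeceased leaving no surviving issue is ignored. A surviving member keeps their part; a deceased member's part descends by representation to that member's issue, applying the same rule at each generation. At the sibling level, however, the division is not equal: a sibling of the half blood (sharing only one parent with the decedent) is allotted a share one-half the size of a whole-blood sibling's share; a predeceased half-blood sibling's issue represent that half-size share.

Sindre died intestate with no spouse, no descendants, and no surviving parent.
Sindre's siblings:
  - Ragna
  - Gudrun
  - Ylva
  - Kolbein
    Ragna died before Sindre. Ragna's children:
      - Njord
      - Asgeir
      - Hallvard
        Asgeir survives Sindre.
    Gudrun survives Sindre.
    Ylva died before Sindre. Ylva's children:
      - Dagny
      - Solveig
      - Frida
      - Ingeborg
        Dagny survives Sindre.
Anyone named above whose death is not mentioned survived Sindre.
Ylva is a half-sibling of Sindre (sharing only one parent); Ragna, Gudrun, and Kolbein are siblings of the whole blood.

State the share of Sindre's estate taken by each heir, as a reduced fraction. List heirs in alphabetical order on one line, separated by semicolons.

No spouse, descendants, or parent survives, so the estate passes to Sindre's siblings per stirpes.
Half-blood siblings count for one-half the weight of whole-blood siblings at the initial division.
Dividing 1 in proportion to weights (total weight 7/2): Ragna (weight 1) → 2/7; Gudrun (weight 1) → 2/7; Ylva (weight 1/2) → 1/7; Kolbein (weight 1) → 2/7.
Ragna predeceased; the 2/7 allotted to Ragna's branch passes to Ragna's issue by representation.
The 2/7 is divided into 3 equal shares of 2/21 among Njord, Asgeir, Hallvard.
Njord is living and takes 2/21.
Asgeir is living and takes 2/21.
Hallvard is living and takes 2/21.
Gudrun is living and takes 2/7.
Ylva predeceased; the 1/7 allotted to Ylva's branch passes to Ylva's issue by representation.
The 1/7 is divided into 4 equal shares of 1/28 among Dagny, Solveig, Frida, Ingeborg.
Dagny is living and takes 1/28.
Solveig is living and takes 1/28.
Frida is living and takes 1/28.
Ingeborg is living and takes 1/28.
Kolbein is living and takes 2/7.

Asgeir 2/21; Dagny 1/28; Frida 1/28; Gudrun 2/7; Hallvard 2/21; Ingeborg 1/28; Kolbein 2/7; Njord 2/21; Solveig 1/28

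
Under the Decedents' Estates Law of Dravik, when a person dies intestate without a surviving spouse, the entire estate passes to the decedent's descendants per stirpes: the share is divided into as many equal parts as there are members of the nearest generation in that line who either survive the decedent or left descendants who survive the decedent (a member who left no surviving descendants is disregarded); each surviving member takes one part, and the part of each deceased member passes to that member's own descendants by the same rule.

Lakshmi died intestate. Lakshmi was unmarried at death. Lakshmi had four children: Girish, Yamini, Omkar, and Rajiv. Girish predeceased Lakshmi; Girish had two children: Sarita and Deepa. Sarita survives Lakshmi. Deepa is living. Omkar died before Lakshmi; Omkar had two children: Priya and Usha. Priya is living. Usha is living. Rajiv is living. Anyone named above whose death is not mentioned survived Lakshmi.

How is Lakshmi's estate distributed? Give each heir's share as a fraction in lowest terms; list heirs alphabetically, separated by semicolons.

There is no surviving spouse, so the entire estate passes to Lakshmi's descendants per stirpes.
The estate is divided into 4 equal shares of 1/4 among Girish, Yamini, Omkar, Rajiv.
Girish predeceased; the 1/4 allotted to Girish's branch passes to Girish's issue by representation.
The 1/4 is divided into 2 equal shares of 1/8 among Sarita, Deepa.
Sarita is living and takes 1/8.
Deepa is living and takes 1/8.
Yamini is living and takes 1/4.
Omkar predeceased; the 1/4 allotted to Omkar's branch passes to Omkar's issue by representation.
The 1/4 is divided into 2 equal shares of 1/8 among Priya, Usha.
Priya is living and takes 1/8.
Usha is living and takes 1/8.
Rajiv is living and takes 1/4.

Deepa 1/8; Priya 1/8; Rajiv 1/4; Sarita 1/8; Usha 1/8; Yamini 1/4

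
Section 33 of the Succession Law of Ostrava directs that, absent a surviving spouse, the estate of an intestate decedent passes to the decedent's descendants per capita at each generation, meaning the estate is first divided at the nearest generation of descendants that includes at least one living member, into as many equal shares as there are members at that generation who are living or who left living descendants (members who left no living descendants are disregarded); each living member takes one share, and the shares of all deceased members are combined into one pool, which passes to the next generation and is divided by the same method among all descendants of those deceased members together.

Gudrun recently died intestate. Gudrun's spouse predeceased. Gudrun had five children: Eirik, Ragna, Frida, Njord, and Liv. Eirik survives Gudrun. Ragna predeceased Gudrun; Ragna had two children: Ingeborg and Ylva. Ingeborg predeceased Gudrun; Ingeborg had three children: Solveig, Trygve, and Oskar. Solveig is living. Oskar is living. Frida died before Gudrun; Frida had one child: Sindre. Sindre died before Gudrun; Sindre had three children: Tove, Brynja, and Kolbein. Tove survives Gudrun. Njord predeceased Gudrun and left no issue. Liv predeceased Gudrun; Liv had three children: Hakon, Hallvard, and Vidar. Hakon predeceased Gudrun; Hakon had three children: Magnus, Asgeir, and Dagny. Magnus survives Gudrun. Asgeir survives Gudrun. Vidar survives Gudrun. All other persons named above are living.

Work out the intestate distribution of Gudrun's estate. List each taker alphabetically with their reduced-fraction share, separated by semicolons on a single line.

Asgeir 1/24; Brynja 1/24; Dagny 1/24; Eirik 1/4; Hallvard 1/8; Kolbein 1/24; Magnus 1/24; Oskar 1/24; Solveig 1/24; Tove 1/24; Trygve 1/24; Vidar 1/8; Ylva 1/8

There is no surviving spouse, so the entire estate passes to Gudrun's descendants per capita at each generation.
At generation 1 (Eirik, Ragna, Frida, Liv) there are 4 shares of (1)/4 = 1/4 each.
Living: Eirik — each takes 1/4.
Deceased: Ragna, Frida, and Liv. Their combined 3/4 is pooled and carried to generation 2.
At generation 2 (Ingeborg, Ylva, Sindre, Hakon, Hallvard, Vidar) there are 6 shares of (3/4)/6 = 1/8 each.
Living: Ylva, Hallvard, and Vidar — each takes 1/8.
Deceased: Ingeborg, Sindre, and Hakon. Their combined 3/8 is pooled and carried to generation 3.
At generation 3 (Solveig, Trygve, Oskar, Tove, Brynja, Kolbein, Magnus, Asgeir, Dagny) there are 9 shares of (3/8)/9 = 1/24 each.
Living: Solveig, Trygve, Oskar, Tove, Brynja, Kolbein, Magnus, Asgeir, and Dagny — each takes 1/24.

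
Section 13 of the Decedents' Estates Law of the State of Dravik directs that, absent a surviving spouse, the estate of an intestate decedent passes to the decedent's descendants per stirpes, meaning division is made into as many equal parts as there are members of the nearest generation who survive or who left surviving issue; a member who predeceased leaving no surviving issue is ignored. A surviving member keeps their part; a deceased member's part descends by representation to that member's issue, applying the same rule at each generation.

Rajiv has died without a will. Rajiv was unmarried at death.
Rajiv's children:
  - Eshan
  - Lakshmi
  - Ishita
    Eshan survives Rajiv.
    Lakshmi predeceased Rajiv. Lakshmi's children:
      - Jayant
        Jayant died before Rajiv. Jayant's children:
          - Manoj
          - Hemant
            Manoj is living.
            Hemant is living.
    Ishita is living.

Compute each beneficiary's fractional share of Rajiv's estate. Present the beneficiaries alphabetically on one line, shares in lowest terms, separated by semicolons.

Eshan 1/3; Hemant 1/6; Ishita 1/3; Manoj 1/6

There is no surviving spouse, so the entire estate passes to Rajiv's descendants per stirpes.
The estate is divided into 3 equal shares of 1/3 among Eshan, Lakshmi, Ishita.
Eshan is living and takes 1/3.
Lakshmi predeceased; the 1/3 allotted to Lakshmi's branch passes to Lakshmi's issue by representation.
Jayant's line is the sole branch at this level, so the full 1/3 passes to Jayant's issue by representation.
The 1/3 is divided into 2 equal shares of 1/6 among Manoj, Hemant.
Manoj is living and takes 1/6.
Hemant is living and takes 1/6.
Ishita is living and takes 1/3.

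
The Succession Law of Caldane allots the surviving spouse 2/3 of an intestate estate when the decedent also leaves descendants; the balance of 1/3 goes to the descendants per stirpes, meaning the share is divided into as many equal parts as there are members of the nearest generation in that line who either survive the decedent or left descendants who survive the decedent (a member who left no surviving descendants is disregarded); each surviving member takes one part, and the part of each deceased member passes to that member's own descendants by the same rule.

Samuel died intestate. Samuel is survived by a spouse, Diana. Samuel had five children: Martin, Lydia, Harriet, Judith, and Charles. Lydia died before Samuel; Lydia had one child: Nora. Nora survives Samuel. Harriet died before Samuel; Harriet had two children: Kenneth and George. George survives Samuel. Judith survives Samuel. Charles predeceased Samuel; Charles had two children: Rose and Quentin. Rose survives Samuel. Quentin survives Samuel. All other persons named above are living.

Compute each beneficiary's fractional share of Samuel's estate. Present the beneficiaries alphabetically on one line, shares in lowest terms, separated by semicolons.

Diana, as surviving spouse, takes 2/3.
The remaining 1/3 passes to Samuel's descendants per stirpes.
The 1/3 is divided into 5 equal shares of 1/15 among Martin, Lydia, Harriet, Judith, Charles.
Martin is living and takes 1/15.
Lydia predeceased; the 1/15 allotted to Lydia's branch passes to Lydia's issue by representation.
Nora is the sole taker at this level and receives the full 1/15.
Harriet predeceased; the 1/15 allotted to Harriet's branch passes to Harriet's issue by representation.
The 1/15 is divided into 2 equal shares of 1/30 among Kenneth, George.
Kenneth is living and takes 1/30.
George is living and takes 1/30.
Judith is living and takes 1/15.
Charles predeceased; the 1/15 allotted to Charles's branch passes to Charles's issue by representation.
The 1/15 is divided into 2 equal shares of 1/30 among Rose, Quentin.
Rose is living and takes 1/30.
Quentin is living and takes 1/30.

Diana 2/3; George 1/30; Judith 1/15; Kenneth 1/30; Martin 1/15; Nora 1/15; Quentin 1/30; Rose 1/30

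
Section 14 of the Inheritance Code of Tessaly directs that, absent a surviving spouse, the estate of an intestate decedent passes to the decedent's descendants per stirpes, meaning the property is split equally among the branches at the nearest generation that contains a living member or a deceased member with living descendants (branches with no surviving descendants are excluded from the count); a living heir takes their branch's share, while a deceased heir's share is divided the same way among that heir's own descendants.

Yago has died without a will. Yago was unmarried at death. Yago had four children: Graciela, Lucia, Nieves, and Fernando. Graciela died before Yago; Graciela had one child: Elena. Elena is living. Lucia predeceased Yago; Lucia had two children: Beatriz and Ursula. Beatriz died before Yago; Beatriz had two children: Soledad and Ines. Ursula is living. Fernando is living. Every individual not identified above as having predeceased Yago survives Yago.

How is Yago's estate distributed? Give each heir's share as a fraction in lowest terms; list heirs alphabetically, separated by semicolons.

Elena 1/4; Fernando 1/4; Ines 1/16; Nieves 1/4; Soledad 1/16; Ursula 1/8

There is no surviving spouse, so the entire estate passes to Yago's descendants per stirpes.
The estate is divided into 4 equal shares of 1/4 among Graciela, Lucia, Nieves, Fernando.
Graciela predeceased; the 1/4 allotted to Graciela's branch passes to Graciela's issue by representation.
Elena is the sole taker at this level and receives the full 1/4.
Lucia predeceased; the 1/4 allotted to Lucia's branch passes to Lucia's issue by representation.
The 1/4 is divided into 2 equal shares of 1/8 among Beatriz, Ursula.
Beatriz predeceased; the 1/8 allotted to Beatriz's branch passes to Beatriz's issue by representation.
The 1/8 is divided into 2 equal shares of 1/16 among Soledad, Ines.
Soledad is living and takes 1/16.
Ines is living and takes 1/16.
Ursula is living and takes 1/8.
Nieves is living and takes 1/4.
Fernando is living and takes 1/4.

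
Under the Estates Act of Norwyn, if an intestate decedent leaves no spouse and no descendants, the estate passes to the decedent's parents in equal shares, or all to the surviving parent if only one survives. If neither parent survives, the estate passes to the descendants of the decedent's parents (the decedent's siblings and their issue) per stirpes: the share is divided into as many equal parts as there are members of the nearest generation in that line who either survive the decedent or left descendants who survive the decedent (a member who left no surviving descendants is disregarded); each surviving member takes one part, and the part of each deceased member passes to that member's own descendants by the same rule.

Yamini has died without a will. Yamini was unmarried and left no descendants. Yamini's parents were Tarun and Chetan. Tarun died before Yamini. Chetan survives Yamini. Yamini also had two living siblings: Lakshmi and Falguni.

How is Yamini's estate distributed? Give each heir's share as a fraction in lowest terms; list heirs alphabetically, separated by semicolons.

Only one parent, Chetan, survives, so Chetan takes the entire estate. The siblings take nothing because a surviving parent has priority.

Chetan 1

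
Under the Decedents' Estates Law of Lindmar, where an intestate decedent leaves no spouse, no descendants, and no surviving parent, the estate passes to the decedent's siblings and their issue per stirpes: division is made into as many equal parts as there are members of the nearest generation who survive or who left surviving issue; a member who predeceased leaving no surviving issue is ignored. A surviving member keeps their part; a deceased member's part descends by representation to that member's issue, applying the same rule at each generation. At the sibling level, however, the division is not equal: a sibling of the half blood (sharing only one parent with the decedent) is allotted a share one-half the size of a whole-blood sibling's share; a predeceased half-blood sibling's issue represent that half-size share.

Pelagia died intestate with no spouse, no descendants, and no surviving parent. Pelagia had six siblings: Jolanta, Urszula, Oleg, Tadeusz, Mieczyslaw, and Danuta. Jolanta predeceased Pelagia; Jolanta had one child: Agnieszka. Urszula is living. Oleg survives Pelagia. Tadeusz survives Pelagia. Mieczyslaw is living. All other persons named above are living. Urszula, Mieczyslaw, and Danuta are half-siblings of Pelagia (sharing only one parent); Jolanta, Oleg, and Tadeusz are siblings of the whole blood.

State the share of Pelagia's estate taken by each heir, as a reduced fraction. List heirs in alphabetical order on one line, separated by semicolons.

Agnieszka 2/9; Danuta 1/9; Mieczyslaw 1/9; Oleg 2/9; Tadeusz 2/9; Urszula 1/9

No spouse, descendants, or parent survives, so the estate passes to Pelagia's siblings per stirpes.
Half-blood siblings count for one-half the weight of whole-blood siblings at the initial division.
Dividing 1 in proportion to weights (total weight 9/2): Jolanta (weight 1) → 2/9; Urszula (weight 1/2) → 1/9; Oleg (weight 1) → 2/9; Tadeusz (weight 1) → 2/9; Mieczyslaw (weight 1/2) → 1/9; Danuta (weight 1/2) → 1/9.
Jolanta predeceased; the 2/9 allotted to Jolanta's branch passes to Jolanta's issue by representation.
Agnieszka is the sole taker at this level and receives the full 2/9.
Urszula is living and takes 1/9.
Oleg is living and takes 2/9.
Tadeusz is living and takes 2/9.
Mieczyslaw is living and takes 1/9.
Danuta is living and takes 1/9.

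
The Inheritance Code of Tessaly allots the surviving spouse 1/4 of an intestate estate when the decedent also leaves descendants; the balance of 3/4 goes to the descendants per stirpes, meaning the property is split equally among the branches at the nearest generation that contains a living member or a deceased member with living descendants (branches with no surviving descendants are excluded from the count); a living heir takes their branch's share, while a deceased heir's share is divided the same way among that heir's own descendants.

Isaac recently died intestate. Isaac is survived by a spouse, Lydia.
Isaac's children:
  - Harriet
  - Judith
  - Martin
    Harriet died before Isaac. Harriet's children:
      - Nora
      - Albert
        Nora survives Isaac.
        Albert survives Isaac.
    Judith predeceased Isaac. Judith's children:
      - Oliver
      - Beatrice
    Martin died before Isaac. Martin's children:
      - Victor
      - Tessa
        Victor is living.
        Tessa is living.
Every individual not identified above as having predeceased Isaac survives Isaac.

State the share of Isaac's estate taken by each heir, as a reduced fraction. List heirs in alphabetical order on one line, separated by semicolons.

Lydia, as surviving spouse, takes 1/4.
The remaining 3/4 passes to Isaac's descendants per stirpes.
The 3/4 is divided into 3 equal shares of 1/4 among Harriet, Judith, Martin.
Harriet predeceased; the 1/4 allotted to Harriet's branch passes to Harriet's issue by representation.
The 1/4 is divided into 2 equal shares of 1/8 among Nora, Albert.
Nora is living and takes 1/8.
Albert is living and takes 1/8.
Judith predeceased; the 1/4 allotted to Judith's branch passes to Judith's issue by representation.
The 1/4 is divided into 2 equal shares of 1/8 among Oliver, Beatrice.
Oliver is living and takes 1/8.
Beatrice is living and takes 1/8.
Martin predeceased; the 1/4 allotted to Martin's branch passes to Martin's issue by representation.
The 1/4 is divided into 2 equal shares of 1/8 among Victor, Tessa.
Victor is living and takes 1/8.
Tessa is living and takes 1/8.

Albert 1/8; Beatrice 1/8; Lydia 1/4; Nora 1/8; Oliver 1/8; Tessa 1/8; Victor 1/8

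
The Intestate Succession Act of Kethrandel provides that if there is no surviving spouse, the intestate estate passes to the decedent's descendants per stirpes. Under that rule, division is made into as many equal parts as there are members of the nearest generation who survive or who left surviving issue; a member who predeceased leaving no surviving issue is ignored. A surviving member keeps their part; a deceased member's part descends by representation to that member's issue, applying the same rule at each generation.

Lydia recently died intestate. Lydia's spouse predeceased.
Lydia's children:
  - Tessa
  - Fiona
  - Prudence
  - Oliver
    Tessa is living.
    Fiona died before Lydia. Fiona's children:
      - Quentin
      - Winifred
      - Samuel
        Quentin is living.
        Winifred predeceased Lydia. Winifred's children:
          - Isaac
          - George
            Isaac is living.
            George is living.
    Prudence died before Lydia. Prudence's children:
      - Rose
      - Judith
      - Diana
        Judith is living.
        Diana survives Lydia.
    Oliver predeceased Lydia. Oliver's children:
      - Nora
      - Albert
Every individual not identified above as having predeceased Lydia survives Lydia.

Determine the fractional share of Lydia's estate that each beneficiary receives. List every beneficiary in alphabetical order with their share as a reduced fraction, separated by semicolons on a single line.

There is no surviving spouse, so the entire estate passes to Lydia's descendants per stirpes.
The estate is divided into 4 equal shares of 1/4 among Tessa, Fiona, Prudence, Oliver.
Tessa is living and takes 1/4.
Fiona predeceased; the 1/4 allotted to Fiona's branch passes to Fiona's issue by representation.
The 1/4 is divided into 3 equal shares of 1/12 among Quentin, Winifred, Samuel.
Quentin is living and takes 1/12.
Winifred predeceased; the 1/12 allotted to Winifred's branch passes to Winifred's issue by representation.
The 1/12 is divided into 2 equal shares of 1/24 among Isaac, George.
Isaac is living and takes 1/24.
George is living and takes 1/24.
Samuel is living and takes 1/12.
Prudence predeceased; the 1/4 allotted to Prudence's branch passes to Prudence's issue by representation.
The 1/4 is divided into 3 equal shares of 1/12 among Rose, Judith, Diana.
Rose is living and takes 1/12.
Judith is living and takes 1/12.
Diana is living and takes 1/12.
Oliver predeceased; the 1/4 allotted to Oliver's branch passes to Oliver's issue by representation.
The 1/4 is divided into 2 equal shares of 1/8 among Nora, Albert.
Nora is living and takes 1/8.
Albert is living and takes 1/8.

Albert 1/8; Diana 1/12; George 1/24; Isaac 1/24; Judith 1/12; Nora 1/8; Quentin 1/12; Rose 1/12; Samuel 1/12; Tessa 1/4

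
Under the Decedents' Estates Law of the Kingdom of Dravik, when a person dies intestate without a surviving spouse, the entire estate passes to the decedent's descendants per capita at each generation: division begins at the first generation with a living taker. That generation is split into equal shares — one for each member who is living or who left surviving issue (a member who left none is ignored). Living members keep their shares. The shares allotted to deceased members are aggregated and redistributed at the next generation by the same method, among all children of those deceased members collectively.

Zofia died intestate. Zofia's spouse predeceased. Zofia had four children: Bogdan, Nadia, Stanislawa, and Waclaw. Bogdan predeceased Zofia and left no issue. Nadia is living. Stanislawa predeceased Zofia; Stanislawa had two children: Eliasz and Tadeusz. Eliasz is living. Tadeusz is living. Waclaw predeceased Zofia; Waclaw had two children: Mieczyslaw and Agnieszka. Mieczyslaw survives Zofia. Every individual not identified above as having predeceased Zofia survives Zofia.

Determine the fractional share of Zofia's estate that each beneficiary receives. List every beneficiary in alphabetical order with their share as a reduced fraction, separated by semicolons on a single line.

Agnieszka 1/6; Eliasz 1/6; Mieczyslaw 1/6; Nadia 1/3; Tadeusz 1/6

There is no surviving spouse, so the entire estate passes to Zofia's descendants per capita at each generation.
At generation 1 (Nadia, Stanislawa, Waclaw) there are 3 shares of (1)/3 = 1/3 each.
Living: Nadia — each takes 1/3.
Deceased: Stanislawa and Waclaw. Their combined 2/3 is pooled and carried to generation 2.
At generation 2 (Eliasz, Tadeusz, Mieczyslaw, Agnieszka) there are 4 shares of (2/3)/4 = 1/6 each.
Living: Eliasz, Tadeusz, Mieczyslaw, and Agnieszka — each takes 1/6.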